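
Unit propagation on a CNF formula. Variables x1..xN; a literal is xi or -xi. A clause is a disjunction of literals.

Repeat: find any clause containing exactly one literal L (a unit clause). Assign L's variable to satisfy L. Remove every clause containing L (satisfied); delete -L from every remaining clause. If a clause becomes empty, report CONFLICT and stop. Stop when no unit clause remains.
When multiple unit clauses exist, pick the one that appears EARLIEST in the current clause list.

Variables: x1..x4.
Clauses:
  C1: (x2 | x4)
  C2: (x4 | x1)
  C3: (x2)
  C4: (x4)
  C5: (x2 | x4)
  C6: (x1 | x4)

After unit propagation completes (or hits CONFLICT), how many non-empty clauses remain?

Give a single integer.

unit clause [2] forces x2=T; simplify:
  satisfied 3 clause(s); 3 remain; assigned so far: [2]
unit clause [4] forces x4=T; simplify:
  satisfied 3 clause(s); 0 remain; assigned so far: [2, 4]

Answer: 0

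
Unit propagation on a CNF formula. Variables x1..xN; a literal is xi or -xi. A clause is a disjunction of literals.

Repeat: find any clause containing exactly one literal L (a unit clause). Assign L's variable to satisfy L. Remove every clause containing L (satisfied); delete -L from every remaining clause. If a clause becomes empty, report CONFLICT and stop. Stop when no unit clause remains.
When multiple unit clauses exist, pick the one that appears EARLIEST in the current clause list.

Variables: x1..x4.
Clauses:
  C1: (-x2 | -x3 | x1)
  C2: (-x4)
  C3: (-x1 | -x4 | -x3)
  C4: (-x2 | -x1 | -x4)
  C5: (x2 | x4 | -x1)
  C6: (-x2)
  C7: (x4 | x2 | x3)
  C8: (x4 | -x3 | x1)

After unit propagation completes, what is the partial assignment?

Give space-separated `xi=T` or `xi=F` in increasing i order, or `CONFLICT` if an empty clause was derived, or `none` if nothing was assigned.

Answer: CONFLICT

Derivation:
unit clause [-4] forces x4=F; simplify:
  drop 4 from [2, 4, -1] -> [2, -1]
  drop 4 from [4, 2, 3] -> [2, 3]
  drop 4 from [4, -3, 1] -> [-3, 1]
  satisfied 3 clause(s); 5 remain; assigned so far: [4]
unit clause [-2] forces x2=F; simplify:
  drop 2 from [2, -1] -> [-1]
  drop 2 from [2, 3] -> [3]
  satisfied 2 clause(s); 3 remain; assigned so far: [2, 4]
unit clause [-1] forces x1=F; simplify:
  drop 1 from [-3, 1] -> [-3]
  satisfied 1 clause(s); 2 remain; assigned so far: [1, 2, 4]
unit clause [3] forces x3=T; simplify:
  drop -3 from [-3] -> [] (empty!)
  satisfied 1 clause(s); 1 remain; assigned so far: [1, 2, 3, 4]
CONFLICT (empty clause)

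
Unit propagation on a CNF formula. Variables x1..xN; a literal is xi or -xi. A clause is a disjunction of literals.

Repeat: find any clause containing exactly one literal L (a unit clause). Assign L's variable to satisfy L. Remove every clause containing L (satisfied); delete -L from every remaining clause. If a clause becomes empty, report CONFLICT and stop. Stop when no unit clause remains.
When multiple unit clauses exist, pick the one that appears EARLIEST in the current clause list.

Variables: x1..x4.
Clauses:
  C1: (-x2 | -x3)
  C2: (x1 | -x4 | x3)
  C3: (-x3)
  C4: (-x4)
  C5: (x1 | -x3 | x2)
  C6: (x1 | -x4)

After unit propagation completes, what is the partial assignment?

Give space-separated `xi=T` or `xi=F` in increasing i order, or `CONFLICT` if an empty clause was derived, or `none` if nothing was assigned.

Answer: x3=F x4=F

Derivation:
unit clause [-3] forces x3=F; simplify:
  drop 3 from [1, -4, 3] -> [1, -4]
  satisfied 3 clause(s); 3 remain; assigned so far: [3]
unit clause [-4] forces x4=F; simplify:
  satisfied 3 clause(s); 0 remain; assigned so far: [3, 4]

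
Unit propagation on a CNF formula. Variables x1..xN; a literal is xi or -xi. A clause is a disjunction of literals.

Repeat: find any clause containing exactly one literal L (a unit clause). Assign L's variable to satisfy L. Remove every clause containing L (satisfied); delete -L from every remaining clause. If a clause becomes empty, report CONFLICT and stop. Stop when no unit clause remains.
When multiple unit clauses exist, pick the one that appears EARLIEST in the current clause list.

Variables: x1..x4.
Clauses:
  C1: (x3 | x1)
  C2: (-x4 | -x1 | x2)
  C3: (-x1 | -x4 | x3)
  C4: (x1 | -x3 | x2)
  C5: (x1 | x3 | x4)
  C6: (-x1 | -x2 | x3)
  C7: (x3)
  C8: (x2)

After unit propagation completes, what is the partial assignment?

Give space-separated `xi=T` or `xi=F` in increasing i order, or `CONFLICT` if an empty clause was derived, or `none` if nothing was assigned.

Answer: x2=T x3=T

Derivation:
unit clause [3] forces x3=T; simplify:
  drop -3 from [1, -3, 2] -> [1, 2]
  satisfied 5 clause(s); 3 remain; assigned so far: [3]
unit clause [2] forces x2=T; simplify:
  satisfied 3 clause(s); 0 remain; assigned so far: [2, 3]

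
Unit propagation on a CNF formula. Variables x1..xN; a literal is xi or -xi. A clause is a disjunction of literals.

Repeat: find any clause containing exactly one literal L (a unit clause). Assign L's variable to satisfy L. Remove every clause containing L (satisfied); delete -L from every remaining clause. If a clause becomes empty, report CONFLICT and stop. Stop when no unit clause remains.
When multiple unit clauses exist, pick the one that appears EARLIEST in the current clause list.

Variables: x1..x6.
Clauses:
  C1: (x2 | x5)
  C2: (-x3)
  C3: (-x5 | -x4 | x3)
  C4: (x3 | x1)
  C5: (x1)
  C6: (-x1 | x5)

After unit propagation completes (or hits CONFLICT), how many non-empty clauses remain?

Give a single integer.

Answer: 0

Derivation:
unit clause [-3] forces x3=F; simplify:
  drop 3 from [-5, -4, 3] -> [-5, -4]
  drop 3 from [3, 1] -> [1]
  satisfied 1 clause(s); 5 remain; assigned so far: [3]
unit clause [1] forces x1=T; simplify:
  drop -1 from [-1, 5] -> [5]
  satisfied 2 clause(s); 3 remain; assigned so far: [1, 3]
unit clause [5] forces x5=T; simplify:
  drop -5 from [-5, -4] -> [-4]
  satisfied 2 clause(s); 1 remain; assigned so far: [1, 3, 5]
unit clause [-4] forces x4=F; simplify:
  satisfied 1 clause(s); 0 remain; assigned so far: [1, 3, 4, 5]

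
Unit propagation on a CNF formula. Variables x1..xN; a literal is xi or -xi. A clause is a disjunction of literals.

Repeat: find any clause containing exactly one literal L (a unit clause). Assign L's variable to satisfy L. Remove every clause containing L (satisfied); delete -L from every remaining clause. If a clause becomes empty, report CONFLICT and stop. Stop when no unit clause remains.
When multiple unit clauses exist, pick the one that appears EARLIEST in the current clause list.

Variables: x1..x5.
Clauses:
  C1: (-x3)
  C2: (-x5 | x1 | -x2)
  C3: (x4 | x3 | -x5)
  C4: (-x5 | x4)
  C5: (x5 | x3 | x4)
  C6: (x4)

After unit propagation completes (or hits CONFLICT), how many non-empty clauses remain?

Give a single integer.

unit clause [-3] forces x3=F; simplify:
  drop 3 from [4, 3, -5] -> [4, -5]
  drop 3 from [5, 3, 4] -> [5, 4]
  satisfied 1 clause(s); 5 remain; assigned so far: [3]
unit clause [4] forces x4=T; simplify:
  satisfied 4 clause(s); 1 remain; assigned so far: [3, 4]

Answer: 1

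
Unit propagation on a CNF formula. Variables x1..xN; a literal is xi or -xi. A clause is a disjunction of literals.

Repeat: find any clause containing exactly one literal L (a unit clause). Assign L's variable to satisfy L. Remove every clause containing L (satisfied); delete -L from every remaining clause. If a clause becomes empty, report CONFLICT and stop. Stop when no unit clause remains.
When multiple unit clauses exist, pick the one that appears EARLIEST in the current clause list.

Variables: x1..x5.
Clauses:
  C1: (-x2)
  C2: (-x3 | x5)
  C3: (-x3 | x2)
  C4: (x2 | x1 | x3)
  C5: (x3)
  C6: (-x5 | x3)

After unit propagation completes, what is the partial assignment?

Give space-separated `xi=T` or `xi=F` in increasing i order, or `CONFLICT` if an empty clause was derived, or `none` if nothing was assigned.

unit clause [-2] forces x2=F; simplify:
  drop 2 from [-3, 2] -> [-3]
  drop 2 from [2, 1, 3] -> [1, 3]
  satisfied 1 clause(s); 5 remain; assigned so far: [2]
unit clause [-3] forces x3=F; simplify:
  drop 3 from [1, 3] -> [1]
  drop 3 from [3] -> [] (empty!)
  drop 3 from [-5, 3] -> [-5]
  satisfied 2 clause(s); 3 remain; assigned so far: [2, 3]
CONFLICT (empty clause)

Answer: CONFLICT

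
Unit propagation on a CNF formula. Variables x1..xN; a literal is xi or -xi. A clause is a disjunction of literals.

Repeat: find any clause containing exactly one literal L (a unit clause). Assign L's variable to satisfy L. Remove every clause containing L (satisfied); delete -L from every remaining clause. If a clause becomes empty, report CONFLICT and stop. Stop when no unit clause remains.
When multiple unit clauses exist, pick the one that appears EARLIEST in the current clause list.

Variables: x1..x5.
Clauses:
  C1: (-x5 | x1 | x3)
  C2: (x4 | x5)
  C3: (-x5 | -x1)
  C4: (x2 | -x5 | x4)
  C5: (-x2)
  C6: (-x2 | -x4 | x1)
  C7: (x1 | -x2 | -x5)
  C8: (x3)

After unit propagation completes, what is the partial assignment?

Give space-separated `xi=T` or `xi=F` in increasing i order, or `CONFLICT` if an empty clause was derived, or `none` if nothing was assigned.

Answer: x2=F x3=T

Derivation:
unit clause [-2] forces x2=F; simplify:
  drop 2 from [2, -5, 4] -> [-5, 4]
  satisfied 3 clause(s); 5 remain; assigned so far: [2]
unit clause [3] forces x3=T; simplify:
  satisfied 2 clause(s); 3 remain; assigned so far: [2, 3]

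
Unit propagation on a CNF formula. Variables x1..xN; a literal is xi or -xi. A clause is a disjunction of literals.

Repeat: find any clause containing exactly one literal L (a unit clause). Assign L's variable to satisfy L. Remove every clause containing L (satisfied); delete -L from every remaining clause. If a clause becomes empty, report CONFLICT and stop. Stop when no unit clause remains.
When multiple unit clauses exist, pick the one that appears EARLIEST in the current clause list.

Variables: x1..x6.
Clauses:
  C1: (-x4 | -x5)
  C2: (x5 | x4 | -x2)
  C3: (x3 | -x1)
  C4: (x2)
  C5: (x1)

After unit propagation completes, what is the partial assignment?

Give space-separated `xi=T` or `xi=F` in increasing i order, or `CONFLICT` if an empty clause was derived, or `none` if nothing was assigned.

unit clause [2] forces x2=T; simplify:
  drop -2 from [5, 4, -2] -> [5, 4]
  satisfied 1 clause(s); 4 remain; assigned so far: [2]
unit clause [1] forces x1=T; simplify:
  drop -1 from [3, -1] -> [3]
  satisfied 1 clause(s); 3 remain; assigned so far: [1, 2]
unit clause [3] forces x3=T; simplify:
  satisfied 1 clause(s); 2 remain; assigned so far: [1, 2, 3]

Answer: x1=T x2=T x3=T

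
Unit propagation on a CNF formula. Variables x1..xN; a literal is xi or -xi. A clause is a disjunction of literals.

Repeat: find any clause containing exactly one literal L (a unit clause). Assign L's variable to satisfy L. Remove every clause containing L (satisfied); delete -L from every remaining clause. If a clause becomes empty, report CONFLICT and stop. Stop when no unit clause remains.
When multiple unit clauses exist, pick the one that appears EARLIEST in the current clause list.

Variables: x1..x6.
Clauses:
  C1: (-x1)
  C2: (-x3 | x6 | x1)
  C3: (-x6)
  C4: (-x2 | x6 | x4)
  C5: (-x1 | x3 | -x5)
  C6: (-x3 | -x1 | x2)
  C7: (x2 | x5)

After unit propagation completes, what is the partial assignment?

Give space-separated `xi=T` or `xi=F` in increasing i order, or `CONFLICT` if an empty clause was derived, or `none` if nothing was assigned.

unit clause [-1] forces x1=F; simplify:
  drop 1 from [-3, 6, 1] -> [-3, 6]
  satisfied 3 clause(s); 4 remain; assigned so far: [1]
unit clause [-6] forces x6=F; simplify:
  drop 6 from [-3, 6] -> [-3]
  drop 6 from [-2, 6, 4] -> [-2, 4]
  satisfied 1 clause(s); 3 remain; assigned so far: [1, 6]
unit clause [-3] forces x3=F; simplify:
  satisfied 1 clause(s); 2 remain; assigned so far: [1, 3, 6]

Answer: x1=F x3=F x6=F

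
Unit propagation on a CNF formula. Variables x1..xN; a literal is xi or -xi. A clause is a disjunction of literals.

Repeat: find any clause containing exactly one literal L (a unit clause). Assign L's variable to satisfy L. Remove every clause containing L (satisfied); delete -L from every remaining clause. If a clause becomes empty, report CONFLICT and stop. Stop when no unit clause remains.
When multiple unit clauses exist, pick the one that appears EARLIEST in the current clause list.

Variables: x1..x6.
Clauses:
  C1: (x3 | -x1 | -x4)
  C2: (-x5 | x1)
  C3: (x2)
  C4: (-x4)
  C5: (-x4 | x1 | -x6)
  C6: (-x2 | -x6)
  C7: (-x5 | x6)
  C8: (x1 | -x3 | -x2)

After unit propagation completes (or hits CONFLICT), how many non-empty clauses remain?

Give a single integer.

unit clause [2] forces x2=T; simplify:
  drop -2 from [-2, -6] -> [-6]
  drop -2 from [1, -3, -2] -> [1, -3]
  satisfied 1 clause(s); 7 remain; assigned so far: [2]
unit clause [-4] forces x4=F; simplify:
  satisfied 3 clause(s); 4 remain; assigned so far: [2, 4]
unit clause [-6] forces x6=F; simplify:
  drop 6 from [-5, 6] -> [-5]
  satisfied 1 clause(s); 3 remain; assigned so far: [2, 4, 6]
unit clause [-5] forces x5=F; simplify:
  satisfied 2 clause(s); 1 remain; assigned so far: [2, 4, 5, 6]

Answer: 1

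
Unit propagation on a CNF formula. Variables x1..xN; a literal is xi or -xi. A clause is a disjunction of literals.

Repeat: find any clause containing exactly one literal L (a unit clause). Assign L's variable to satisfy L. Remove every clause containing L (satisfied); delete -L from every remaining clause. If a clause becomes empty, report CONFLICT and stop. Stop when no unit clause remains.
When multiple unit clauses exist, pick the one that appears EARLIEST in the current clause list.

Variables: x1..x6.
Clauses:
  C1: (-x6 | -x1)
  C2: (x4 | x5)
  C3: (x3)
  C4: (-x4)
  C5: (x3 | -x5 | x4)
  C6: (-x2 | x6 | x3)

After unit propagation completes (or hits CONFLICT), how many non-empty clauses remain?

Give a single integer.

unit clause [3] forces x3=T; simplify:
  satisfied 3 clause(s); 3 remain; assigned so far: [3]
unit clause [-4] forces x4=F; simplify:
  drop 4 from [4, 5] -> [5]
  satisfied 1 clause(s); 2 remain; assigned so far: [3, 4]
unit clause [5] forces x5=T; simplify:
  satisfied 1 clause(s); 1 remain; assigned so far: [3, 4, 5]

Answer: 1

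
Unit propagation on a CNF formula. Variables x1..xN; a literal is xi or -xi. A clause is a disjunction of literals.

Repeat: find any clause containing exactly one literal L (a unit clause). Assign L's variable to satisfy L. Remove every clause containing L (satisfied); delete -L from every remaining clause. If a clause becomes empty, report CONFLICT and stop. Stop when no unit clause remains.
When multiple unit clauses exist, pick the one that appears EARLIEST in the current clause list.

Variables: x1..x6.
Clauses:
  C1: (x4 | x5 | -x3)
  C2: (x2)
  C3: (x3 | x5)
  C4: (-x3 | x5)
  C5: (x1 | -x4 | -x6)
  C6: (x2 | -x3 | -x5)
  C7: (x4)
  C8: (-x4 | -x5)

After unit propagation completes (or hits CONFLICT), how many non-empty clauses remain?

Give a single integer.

Answer: 1

Derivation:
unit clause [2] forces x2=T; simplify:
  satisfied 2 clause(s); 6 remain; assigned so far: [2]
unit clause [4] forces x4=T; simplify:
  drop -4 from [1, -4, -6] -> [1, -6]
  drop -4 from [-4, -5] -> [-5]
  satisfied 2 clause(s); 4 remain; assigned so far: [2, 4]
unit clause [-5] forces x5=F; simplify:
  drop 5 from [3, 5] -> [3]
  drop 5 from [-3, 5] -> [-3]
  satisfied 1 clause(s); 3 remain; assigned so far: [2, 4, 5]
unit clause [3] forces x3=T; simplify:
  drop -3 from [-3] -> [] (empty!)
  satisfied 1 clause(s); 2 remain; assigned so far: [2, 3, 4, 5]
CONFLICT (empty clause)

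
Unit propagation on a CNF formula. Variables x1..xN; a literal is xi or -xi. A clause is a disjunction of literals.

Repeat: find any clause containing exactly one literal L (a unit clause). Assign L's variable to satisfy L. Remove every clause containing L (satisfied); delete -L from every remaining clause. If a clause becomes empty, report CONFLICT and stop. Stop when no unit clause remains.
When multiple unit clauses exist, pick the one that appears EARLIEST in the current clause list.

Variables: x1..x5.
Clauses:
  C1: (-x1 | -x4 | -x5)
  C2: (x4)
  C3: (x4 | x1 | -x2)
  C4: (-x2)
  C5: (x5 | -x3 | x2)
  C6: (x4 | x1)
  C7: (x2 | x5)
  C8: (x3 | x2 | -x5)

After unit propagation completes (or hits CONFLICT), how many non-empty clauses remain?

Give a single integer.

Answer: 0

Derivation:
unit clause [4] forces x4=T; simplify:
  drop -4 from [-1, -4, -5] -> [-1, -5]
  satisfied 3 clause(s); 5 remain; assigned so far: [4]
unit clause [-2] forces x2=F; simplify:
  drop 2 from [5, -3, 2] -> [5, -3]
  drop 2 from [2, 5] -> [5]
  drop 2 from [3, 2, -5] -> [3, -5]
  satisfied 1 clause(s); 4 remain; assigned so far: [2, 4]
unit clause [5] forces x5=T; simplify:
  drop -5 from [-1, -5] -> [-1]
  drop -5 from [3, -5] -> [3]
  satisfied 2 clause(s); 2 remain; assigned so far: [2, 4, 5]
unit clause [-1] forces x1=F; simplify:
  satisfied 1 clause(s); 1 remain; assigned so far: [1, 2, 4, 5]
unit clause [3] forces x3=T; simplify:
  satisfied 1 clause(s); 0 remain; assigned so far: [1, 2, 3, 4, 5]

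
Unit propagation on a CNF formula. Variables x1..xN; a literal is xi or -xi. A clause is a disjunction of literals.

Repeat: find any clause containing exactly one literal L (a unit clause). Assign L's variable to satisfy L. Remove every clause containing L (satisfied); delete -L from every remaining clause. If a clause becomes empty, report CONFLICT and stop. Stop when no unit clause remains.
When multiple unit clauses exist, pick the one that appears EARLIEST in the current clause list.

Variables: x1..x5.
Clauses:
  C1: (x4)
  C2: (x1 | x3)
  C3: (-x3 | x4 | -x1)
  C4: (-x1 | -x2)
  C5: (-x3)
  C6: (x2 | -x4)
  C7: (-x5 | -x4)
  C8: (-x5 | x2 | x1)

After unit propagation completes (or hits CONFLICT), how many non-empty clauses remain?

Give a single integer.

Answer: 1

Derivation:
unit clause [4] forces x4=T; simplify:
  drop -4 from [2, -4] -> [2]
  drop -4 from [-5, -4] -> [-5]
  satisfied 2 clause(s); 6 remain; assigned so far: [4]
unit clause [-3] forces x3=F; simplify:
  drop 3 from [1, 3] -> [1]
  satisfied 1 clause(s); 5 remain; assigned so far: [3, 4]
unit clause [1] forces x1=T; simplify:
  drop -1 from [-1, -2] -> [-2]
  satisfied 2 clause(s); 3 remain; assigned so far: [1, 3, 4]
unit clause [-2] forces x2=F; simplify:
  drop 2 from [2] -> [] (empty!)
  satisfied 1 clause(s); 2 remain; assigned so far: [1, 2, 3, 4]
CONFLICT (empty clause)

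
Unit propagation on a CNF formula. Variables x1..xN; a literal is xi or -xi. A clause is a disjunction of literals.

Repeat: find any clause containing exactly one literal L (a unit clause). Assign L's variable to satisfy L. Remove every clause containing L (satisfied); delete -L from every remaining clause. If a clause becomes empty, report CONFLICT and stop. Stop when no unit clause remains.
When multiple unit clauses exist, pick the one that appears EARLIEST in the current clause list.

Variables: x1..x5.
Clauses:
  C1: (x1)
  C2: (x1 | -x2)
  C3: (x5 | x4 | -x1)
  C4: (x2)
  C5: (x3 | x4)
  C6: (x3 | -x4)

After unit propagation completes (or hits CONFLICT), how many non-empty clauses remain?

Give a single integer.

unit clause [1] forces x1=T; simplify:
  drop -1 from [5, 4, -1] -> [5, 4]
  satisfied 2 clause(s); 4 remain; assigned so far: [1]
unit clause [2] forces x2=T; simplify:
  satisfied 1 clause(s); 3 remain; assigned so far: [1, 2]

Answer: 3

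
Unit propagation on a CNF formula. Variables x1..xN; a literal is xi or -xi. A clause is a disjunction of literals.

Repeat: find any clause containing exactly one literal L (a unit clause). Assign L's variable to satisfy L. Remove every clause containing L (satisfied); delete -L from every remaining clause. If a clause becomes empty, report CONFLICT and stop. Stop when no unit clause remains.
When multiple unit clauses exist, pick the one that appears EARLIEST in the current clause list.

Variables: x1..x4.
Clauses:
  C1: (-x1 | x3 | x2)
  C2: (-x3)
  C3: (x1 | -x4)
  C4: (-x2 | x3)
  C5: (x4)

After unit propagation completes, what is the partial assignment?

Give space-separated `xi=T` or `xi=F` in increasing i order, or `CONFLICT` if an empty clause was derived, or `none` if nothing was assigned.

unit clause [-3] forces x3=F; simplify:
  drop 3 from [-1, 3, 2] -> [-1, 2]
  drop 3 from [-2, 3] -> [-2]
  satisfied 1 clause(s); 4 remain; assigned so far: [3]
unit clause [-2] forces x2=F; simplify:
  drop 2 from [-1, 2] -> [-1]
  satisfied 1 clause(s); 3 remain; assigned so far: [2, 3]
unit clause [-1] forces x1=F; simplify:
  drop 1 from [1, -4] -> [-4]
  satisfied 1 clause(s); 2 remain; assigned so far: [1, 2, 3]
unit clause [-4] forces x4=F; simplify:
  drop 4 from [4] -> [] (empty!)
  satisfied 1 clause(s); 1 remain; assigned so far: [1, 2, 3, 4]
CONFLICT (empty clause)

Answer: CONFLICT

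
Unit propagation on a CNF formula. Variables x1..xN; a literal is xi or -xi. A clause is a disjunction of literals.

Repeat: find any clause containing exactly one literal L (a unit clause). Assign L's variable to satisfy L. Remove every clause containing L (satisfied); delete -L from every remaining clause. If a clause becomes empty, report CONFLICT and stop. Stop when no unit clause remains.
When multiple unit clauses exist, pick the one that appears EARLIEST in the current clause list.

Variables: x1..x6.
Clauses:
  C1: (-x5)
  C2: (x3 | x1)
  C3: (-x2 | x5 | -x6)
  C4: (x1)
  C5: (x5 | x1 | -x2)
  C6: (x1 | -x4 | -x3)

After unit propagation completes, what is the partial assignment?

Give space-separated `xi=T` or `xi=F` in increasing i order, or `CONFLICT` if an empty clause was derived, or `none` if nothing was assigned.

unit clause [-5] forces x5=F; simplify:
  drop 5 from [-2, 5, -6] -> [-2, -6]
  drop 5 from [5, 1, -2] -> [1, -2]
  satisfied 1 clause(s); 5 remain; assigned so far: [5]
unit clause [1] forces x1=T; simplify:
  satisfied 4 clause(s); 1 remain; assigned so far: [1, 5]

Answer: x1=T x5=F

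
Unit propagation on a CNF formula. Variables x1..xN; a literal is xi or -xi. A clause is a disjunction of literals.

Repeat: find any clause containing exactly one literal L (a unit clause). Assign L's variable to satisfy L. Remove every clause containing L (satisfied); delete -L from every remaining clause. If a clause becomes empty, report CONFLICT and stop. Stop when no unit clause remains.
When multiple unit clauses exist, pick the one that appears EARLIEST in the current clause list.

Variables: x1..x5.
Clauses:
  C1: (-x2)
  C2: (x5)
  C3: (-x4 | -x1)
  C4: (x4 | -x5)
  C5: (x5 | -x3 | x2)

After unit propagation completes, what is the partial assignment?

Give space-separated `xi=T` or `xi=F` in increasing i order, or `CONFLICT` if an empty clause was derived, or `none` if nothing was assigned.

unit clause [-2] forces x2=F; simplify:
  drop 2 from [5, -3, 2] -> [5, -3]
  satisfied 1 clause(s); 4 remain; assigned so far: [2]
unit clause [5] forces x5=T; simplify:
  drop -5 from [4, -5] -> [4]
  satisfied 2 clause(s); 2 remain; assigned so far: [2, 5]
unit clause [4] forces x4=T; simplify:
  drop -4 from [-4, -1] -> [-1]
  satisfied 1 clause(s); 1 remain; assigned so far: [2, 4, 5]
unit clause [-1] forces x1=F; simplify:
  satisfied 1 clause(s); 0 remain; assigned so far: [1, 2, 4, 5]

Answer: x1=F x2=F x4=T x5=T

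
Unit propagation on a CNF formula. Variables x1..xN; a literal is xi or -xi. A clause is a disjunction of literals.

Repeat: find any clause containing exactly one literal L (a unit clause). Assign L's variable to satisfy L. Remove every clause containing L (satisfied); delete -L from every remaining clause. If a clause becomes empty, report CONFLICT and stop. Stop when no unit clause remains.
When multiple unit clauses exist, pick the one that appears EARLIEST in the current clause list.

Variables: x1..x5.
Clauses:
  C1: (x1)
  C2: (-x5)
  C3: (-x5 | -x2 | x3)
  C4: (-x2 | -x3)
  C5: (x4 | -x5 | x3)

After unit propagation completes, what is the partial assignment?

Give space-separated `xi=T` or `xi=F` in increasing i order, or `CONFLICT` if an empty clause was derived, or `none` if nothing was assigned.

Answer: x1=T x5=F

Derivation:
unit clause [1] forces x1=T; simplify:
  satisfied 1 clause(s); 4 remain; assigned so far: [1]
unit clause [-5] forces x5=F; simplify:
  satisfied 3 clause(s); 1 remain; assigned so far: [1, 5]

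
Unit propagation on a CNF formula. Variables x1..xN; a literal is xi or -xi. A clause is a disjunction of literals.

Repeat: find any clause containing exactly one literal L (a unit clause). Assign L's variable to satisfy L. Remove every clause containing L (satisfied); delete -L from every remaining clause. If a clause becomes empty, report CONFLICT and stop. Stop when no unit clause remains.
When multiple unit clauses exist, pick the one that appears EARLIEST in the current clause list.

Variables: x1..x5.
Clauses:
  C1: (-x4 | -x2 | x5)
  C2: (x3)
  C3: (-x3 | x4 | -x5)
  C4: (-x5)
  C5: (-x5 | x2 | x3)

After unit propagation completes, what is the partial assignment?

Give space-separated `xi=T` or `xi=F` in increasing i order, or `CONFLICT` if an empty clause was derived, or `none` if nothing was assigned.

unit clause [3] forces x3=T; simplify:
  drop -3 from [-3, 4, -5] -> [4, -5]
  satisfied 2 clause(s); 3 remain; assigned so far: [3]
unit clause [-5] forces x5=F; simplify:
  drop 5 from [-4, -2, 5] -> [-4, -2]
  satisfied 2 clause(s); 1 remain; assigned so far: [3, 5]

Answer: x3=T x5=F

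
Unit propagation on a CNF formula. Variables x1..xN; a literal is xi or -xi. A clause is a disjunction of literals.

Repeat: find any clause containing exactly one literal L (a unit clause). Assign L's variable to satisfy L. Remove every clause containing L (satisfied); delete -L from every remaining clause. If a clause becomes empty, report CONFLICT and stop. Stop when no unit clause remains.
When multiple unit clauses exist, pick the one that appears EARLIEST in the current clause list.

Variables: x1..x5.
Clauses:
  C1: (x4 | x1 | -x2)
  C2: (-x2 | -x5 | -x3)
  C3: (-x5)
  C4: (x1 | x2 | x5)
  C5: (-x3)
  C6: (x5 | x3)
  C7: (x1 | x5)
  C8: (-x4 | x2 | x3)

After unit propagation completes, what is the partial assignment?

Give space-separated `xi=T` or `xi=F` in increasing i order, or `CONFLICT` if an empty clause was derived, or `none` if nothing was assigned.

unit clause [-5] forces x5=F; simplify:
  drop 5 from [1, 2, 5] -> [1, 2]
  drop 5 from [5, 3] -> [3]
  drop 5 from [1, 5] -> [1]
  satisfied 2 clause(s); 6 remain; assigned so far: [5]
unit clause [-3] forces x3=F; simplify:
  drop 3 from [3] -> [] (empty!)
  drop 3 from [-4, 2, 3] -> [-4, 2]
  satisfied 1 clause(s); 5 remain; assigned so far: [3, 5]
CONFLICT (empty clause)

Answer: CONFLICT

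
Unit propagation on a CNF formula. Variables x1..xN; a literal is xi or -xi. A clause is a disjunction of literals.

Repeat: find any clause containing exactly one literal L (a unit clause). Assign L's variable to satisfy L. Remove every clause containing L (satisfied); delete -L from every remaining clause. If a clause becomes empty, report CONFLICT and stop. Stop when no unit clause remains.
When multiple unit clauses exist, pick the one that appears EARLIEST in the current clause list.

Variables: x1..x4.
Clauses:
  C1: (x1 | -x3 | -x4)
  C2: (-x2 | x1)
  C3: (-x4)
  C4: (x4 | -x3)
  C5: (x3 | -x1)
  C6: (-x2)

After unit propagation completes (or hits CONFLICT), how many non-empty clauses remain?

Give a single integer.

Answer: 0

Derivation:
unit clause [-4] forces x4=F; simplify:
  drop 4 from [4, -3] -> [-3]
  satisfied 2 clause(s); 4 remain; assigned so far: [4]
unit clause [-3] forces x3=F; simplify:
  drop 3 from [3, -1] -> [-1]
  satisfied 1 clause(s); 3 remain; assigned so far: [3, 4]
unit clause [-1] forces x1=F; simplify:
  drop 1 from [-2, 1] -> [-2]
  satisfied 1 clause(s); 2 remain; assigned so far: [1, 3, 4]
unit clause [-2] forces x2=F; simplify:
  satisfied 2 clause(s); 0 remain; assigned so far: [1, 2, 3, 4]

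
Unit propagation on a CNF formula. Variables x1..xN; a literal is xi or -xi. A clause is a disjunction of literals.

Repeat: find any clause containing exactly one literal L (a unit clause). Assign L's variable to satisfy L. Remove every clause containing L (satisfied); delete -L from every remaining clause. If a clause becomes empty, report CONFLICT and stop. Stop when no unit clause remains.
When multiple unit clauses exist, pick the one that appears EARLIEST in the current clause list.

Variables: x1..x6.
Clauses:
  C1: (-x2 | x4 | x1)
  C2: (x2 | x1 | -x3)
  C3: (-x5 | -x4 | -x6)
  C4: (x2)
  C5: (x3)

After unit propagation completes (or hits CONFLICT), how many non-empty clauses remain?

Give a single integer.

unit clause [2] forces x2=T; simplify:
  drop -2 from [-2, 4, 1] -> [4, 1]
  satisfied 2 clause(s); 3 remain; assigned so far: [2]
unit clause [3] forces x3=T; simplify:
  satisfied 1 clause(s); 2 remain; assigned so far: [2, 3]

Answer: 2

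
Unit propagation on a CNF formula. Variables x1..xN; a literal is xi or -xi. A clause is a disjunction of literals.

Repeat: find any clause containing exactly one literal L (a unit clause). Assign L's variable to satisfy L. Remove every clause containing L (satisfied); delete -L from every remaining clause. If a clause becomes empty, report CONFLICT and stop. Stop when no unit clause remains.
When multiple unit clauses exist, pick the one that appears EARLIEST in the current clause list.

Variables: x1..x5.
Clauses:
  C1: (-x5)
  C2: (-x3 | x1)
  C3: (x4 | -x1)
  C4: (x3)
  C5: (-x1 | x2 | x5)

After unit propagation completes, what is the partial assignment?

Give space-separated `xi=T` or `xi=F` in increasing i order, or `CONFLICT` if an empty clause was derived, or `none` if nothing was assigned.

unit clause [-5] forces x5=F; simplify:
  drop 5 from [-1, 2, 5] -> [-1, 2]
  satisfied 1 clause(s); 4 remain; assigned so far: [5]
unit clause [3] forces x3=T; simplify:
  drop -3 from [-3, 1] -> [1]
  satisfied 1 clause(s); 3 remain; assigned so far: [3, 5]
unit clause [1] forces x1=T; simplify:
  drop -1 from [4, -1] -> [4]
  drop -1 from [-1, 2] -> [2]
  satisfied 1 clause(s); 2 remain; assigned so far: [1, 3, 5]
unit clause [4] forces x4=T; simplify:
  satisfied 1 clause(s); 1 remain; assigned so far: [1, 3, 4, 5]
unit clause [2] forces x2=T; simplify:
  satisfied 1 clause(s); 0 remain; assigned so far: [1, 2, 3, 4, 5]

Answer: x1=T x2=T x3=T x4=T x5=F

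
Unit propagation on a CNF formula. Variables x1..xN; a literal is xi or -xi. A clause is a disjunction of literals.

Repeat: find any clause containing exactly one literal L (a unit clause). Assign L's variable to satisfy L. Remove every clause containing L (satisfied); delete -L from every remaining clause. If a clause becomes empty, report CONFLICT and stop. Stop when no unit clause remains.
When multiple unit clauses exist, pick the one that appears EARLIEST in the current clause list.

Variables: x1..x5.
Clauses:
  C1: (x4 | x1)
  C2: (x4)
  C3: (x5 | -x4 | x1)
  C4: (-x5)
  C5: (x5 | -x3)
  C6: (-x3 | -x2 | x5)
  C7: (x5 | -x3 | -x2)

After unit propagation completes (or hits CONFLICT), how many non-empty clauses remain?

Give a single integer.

unit clause [4] forces x4=T; simplify:
  drop -4 from [5, -4, 1] -> [5, 1]
  satisfied 2 clause(s); 5 remain; assigned so far: [4]
unit clause [-5] forces x5=F; simplify:
  drop 5 from [5, 1] -> [1]
  drop 5 from [5, -3] -> [-3]
  drop 5 from [-3, -2, 5] -> [-3, -2]
  drop 5 from [5, -3, -2] -> [-3, -2]
  satisfied 1 clause(s); 4 remain; assigned so far: [4, 5]
unit clause [1] forces x1=T; simplify:
  satisfied 1 clause(s); 3 remain; assigned so far: [1, 4, 5]
unit clause [-3] forces x3=F; simplify:
  satisfied 3 clause(s); 0 remain; assigned so far: [1, 3, 4, 5]

Answer: 0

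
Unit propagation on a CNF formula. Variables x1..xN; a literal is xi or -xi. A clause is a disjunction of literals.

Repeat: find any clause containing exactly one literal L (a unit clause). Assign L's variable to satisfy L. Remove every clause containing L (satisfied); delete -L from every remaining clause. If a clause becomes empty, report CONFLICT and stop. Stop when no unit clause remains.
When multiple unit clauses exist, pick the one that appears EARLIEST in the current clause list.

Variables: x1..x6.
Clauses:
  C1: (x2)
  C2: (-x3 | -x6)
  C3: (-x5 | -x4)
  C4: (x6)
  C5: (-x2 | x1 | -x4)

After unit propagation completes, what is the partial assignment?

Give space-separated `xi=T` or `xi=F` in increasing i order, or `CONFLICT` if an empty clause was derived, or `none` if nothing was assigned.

Answer: x2=T x3=F x6=T

Derivation:
unit clause [2] forces x2=T; simplify:
  drop -2 from [-2, 1, -4] -> [1, -4]
  satisfied 1 clause(s); 4 remain; assigned so far: [2]
unit clause [6] forces x6=T; simplify:
  drop -6 from [-3, -6] -> [-3]
  satisfied 1 clause(s); 3 remain; assigned so far: [2, 6]
unit clause [-3] forces x3=F; simplify:
  satisfied 1 clause(s); 2 remain; assigned so far: [2, 3, 6]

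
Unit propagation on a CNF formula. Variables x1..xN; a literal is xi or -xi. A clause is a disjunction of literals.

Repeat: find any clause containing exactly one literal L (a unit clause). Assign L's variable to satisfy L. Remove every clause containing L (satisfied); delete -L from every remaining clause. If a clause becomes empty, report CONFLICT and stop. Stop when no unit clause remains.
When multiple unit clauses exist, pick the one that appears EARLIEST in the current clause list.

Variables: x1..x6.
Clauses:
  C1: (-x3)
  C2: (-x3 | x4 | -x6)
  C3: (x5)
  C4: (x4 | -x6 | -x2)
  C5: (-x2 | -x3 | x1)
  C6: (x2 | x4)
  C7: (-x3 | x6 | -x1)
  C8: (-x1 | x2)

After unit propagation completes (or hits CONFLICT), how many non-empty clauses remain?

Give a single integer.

unit clause [-3] forces x3=F; simplify:
  satisfied 4 clause(s); 4 remain; assigned so far: [3]
unit clause [5] forces x5=T; simplify:
  satisfied 1 clause(s); 3 remain; assigned so far: [3, 5]

Answer: 3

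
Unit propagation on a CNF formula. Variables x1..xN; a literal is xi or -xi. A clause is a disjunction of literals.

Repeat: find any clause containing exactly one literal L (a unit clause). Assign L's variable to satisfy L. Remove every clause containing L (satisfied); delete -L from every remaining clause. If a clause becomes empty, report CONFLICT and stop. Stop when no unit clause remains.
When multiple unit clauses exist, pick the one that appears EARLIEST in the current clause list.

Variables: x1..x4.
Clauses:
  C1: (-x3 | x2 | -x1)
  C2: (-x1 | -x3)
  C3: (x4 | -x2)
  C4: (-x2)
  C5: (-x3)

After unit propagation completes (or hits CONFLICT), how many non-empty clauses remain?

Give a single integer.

unit clause [-2] forces x2=F; simplify:
  drop 2 from [-3, 2, -1] -> [-3, -1]
  satisfied 2 clause(s); 3 remain; assigned so far: [2]
unit clause [-3] forces x3=F; simplify:
  satisfied 3 clause(s); 0 remain; assigned so far: [2, 3]

Answer: 0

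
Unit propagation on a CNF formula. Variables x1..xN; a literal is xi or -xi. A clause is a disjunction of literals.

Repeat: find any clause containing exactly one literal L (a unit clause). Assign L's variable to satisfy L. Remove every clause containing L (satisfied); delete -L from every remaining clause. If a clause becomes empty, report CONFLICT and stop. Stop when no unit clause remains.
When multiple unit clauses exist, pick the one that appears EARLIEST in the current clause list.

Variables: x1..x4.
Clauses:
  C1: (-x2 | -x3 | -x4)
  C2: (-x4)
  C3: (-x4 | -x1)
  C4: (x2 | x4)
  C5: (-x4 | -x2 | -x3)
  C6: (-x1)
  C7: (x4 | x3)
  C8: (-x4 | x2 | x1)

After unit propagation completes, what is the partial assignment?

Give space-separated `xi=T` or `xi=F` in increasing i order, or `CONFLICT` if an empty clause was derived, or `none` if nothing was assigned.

Answer: x1=F x2=T x3=T x4=F

Derivation:
unit clause [-4] forces x4=F; simplify:
  drop 4 from [2, 4] -> [2]
  drop 4 from [4, 3] -> [3]
  satisfied 5 clause(s); 3 remain; assigned so far: [4]
unit clause [2] forces x2=T; simplify:
  satisfied 1 clause(s); 2 remain; assigned so far: [2, 4]
unit clause [-1] forces x1=F; simplify:
  satisfied 1 clause(s); 1 remain; assigned so far: [1, 2, 4]
unit clause [3] forces x3=T; simplify:
  satisfied 1 clause(s); 0 remain; assigned so far: [1, 2, 3, 4]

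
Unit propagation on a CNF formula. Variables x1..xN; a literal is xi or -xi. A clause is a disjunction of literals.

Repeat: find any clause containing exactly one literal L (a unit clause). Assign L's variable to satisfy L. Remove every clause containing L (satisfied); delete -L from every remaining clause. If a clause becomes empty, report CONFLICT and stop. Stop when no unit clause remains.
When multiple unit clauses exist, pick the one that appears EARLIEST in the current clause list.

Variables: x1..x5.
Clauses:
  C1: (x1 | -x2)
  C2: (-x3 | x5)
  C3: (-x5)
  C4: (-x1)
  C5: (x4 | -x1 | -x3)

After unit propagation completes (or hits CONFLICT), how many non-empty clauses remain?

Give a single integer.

Answer: 0

Derivation:
unit clause [-5] forces x5=F; simplify:
  drop 5 from [-3, 5] -> [-3]
  satisfied 1 clause(s); 4 remain; assigned so far: [5]
unit clause [-3] forces x3=F; simplify:
  satisfied 2 clause(s); 2 remain; assigned so far: [3, 5]
unit clause [-1] forces x1=F; simplify:
  drop 1 from [1, -2] -> [-2]
  satisfied 1 clause(s); 1 remain; assigned so far: [1, 3, 5]
unit clause [-2] forces x2=F; simplify:
  satisfied 1 clause(s); 0 remain; assigned so far: [1, 2, 3, 5]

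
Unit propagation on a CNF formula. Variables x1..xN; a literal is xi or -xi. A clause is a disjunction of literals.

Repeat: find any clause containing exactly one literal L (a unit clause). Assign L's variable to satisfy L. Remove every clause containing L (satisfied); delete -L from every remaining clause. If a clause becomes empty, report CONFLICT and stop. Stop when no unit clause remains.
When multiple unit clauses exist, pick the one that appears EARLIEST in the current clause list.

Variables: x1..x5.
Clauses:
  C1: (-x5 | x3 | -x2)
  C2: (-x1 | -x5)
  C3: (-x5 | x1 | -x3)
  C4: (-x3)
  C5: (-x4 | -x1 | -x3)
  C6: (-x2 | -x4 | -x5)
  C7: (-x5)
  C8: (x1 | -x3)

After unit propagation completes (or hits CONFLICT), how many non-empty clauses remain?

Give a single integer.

unit clause [-3] forces x3=F; simplify:
  drop 3 from [-5, 3, -2] -> [-5, -2]
  satisfied 4 clause(s); 4 remain; assigned so far: [3]
unit clause [-5] forces x5=F; simplify:
  satisfied 4 clause(s); 0 remain; assigned so far: [3, 5]

Answer: 0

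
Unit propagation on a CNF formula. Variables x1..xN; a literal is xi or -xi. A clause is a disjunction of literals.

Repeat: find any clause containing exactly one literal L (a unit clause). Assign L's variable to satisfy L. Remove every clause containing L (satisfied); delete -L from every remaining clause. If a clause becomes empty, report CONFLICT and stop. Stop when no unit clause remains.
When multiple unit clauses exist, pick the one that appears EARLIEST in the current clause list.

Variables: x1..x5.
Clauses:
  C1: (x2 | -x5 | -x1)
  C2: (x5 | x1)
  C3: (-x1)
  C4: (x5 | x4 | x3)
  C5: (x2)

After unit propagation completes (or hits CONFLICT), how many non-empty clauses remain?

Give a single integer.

Answer: 0

Derivation:
unit clause [-1] forces x1=F; simplify:
  drop 1 from [5, 1] -> [5]
  satisfied 2 clause(s); 3 remain; assigned so far: [1]
unit clause [5] forces x5=T; simplify:
  satisfied 2 clause(s); 1 remain; assigned so far: [1, 5]
unit clause [2] forces x2=T; simplify:
  satisfied 1 clause(s); 0 remain; assigned so far: [1, 2, 5]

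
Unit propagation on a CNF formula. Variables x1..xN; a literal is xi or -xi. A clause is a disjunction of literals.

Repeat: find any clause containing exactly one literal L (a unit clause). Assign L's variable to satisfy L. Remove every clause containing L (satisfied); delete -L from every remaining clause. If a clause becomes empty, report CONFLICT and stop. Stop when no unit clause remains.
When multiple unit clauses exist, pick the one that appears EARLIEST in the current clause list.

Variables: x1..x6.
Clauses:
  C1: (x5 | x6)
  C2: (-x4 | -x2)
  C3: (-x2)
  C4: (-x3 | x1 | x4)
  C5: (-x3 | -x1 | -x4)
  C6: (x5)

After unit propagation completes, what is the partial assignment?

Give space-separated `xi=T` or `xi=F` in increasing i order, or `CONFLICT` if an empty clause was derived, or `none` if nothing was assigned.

Answer: x2=F x5=T

Derivation:
unit clause [-2] forces x2=F; simplify:
  satisfied 2 clause(s); 4 remain; assigned so far: [2]
unit clause [5] forces x5=T; simplify:
  satisfied 2 clause(s); 2 remain; assigned so far: [2, 5]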